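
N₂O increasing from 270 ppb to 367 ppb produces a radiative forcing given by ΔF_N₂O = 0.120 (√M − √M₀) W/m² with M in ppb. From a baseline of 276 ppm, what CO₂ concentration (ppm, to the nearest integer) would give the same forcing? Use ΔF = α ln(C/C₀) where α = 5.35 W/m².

N₂O forcing: 0.120 × (√367 − √270) = 0.120 × (19.1572 − 16.4317) = 0.120 × 2.7255 = 0.32706 W/m².
Set 5.35 ln(C/276) = 0.32706: ln(C/276) = 0.32706/5.35 = 0.06113, so C = 276 × e^0.06113 = 276 × 1.06304 = 293.40 ppm.

C ≈ 293 ppm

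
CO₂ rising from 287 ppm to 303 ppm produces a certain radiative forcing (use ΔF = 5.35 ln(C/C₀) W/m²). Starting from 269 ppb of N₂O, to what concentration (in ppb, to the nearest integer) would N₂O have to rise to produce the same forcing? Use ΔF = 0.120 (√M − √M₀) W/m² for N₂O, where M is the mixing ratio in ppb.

M ≈ 354 ppb

CO₂ forcing: 5.35 × ln(303/287) = 5.35 × 0.054251 = 0.29024 W/m².
Set 0.120(√M − √269) = 0.29024: √M = 0.29024/0.120 + √269 = 2.4187 + 16.4012 = 18.8199.
M = (18.8199)² = 354.19 ppb.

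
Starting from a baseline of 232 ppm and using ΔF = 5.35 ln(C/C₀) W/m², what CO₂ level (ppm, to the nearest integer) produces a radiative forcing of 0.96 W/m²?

Set 5.35 ln(C/232) = 0.96, so ln(C/232) = 0.96/5.35 = 0.17944.
Then C/232 = e^0.17944 = 1.19655, giving C = 232 × 1.19655 = 277.60 ppm.

C ≈ 278 ppm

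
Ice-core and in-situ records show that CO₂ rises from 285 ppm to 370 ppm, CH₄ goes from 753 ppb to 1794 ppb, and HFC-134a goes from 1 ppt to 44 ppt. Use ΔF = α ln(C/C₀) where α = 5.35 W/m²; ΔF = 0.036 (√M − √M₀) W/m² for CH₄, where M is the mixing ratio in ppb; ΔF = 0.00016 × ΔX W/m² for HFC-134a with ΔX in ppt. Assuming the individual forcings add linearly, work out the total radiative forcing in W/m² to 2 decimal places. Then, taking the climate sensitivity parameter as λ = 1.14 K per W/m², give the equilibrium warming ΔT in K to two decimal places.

ΔF = 1.94 W/m²; ΔT = 2.21 K

CO₂: 5.35 × ln(370/285) = 5.35 × ln(1.29825) = 5.35 × 0.26102 = 1.3965 W/m².
CH₄: 0.036 × (√1794 − √753) = 0.036 × (42.3556 − 27.4408) = 0.036 × 14.9148 = 0.5369 W/m².
HFC-134a: ΔF = 0.00016 × (44 − 1) = 0.00016 × 43 = 0.0069 W/m².
Total ΔF = 1.3965 + 0.5369 + 0.0069 = 1.9403 W/m².
ΔT = λ ΔF = 1.14 × 1.94 = 2.2116 K.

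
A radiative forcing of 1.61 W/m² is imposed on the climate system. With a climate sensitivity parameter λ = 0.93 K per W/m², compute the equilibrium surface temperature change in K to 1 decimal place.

ΔT = λ ΔF = 0.93 × 1.61 = 1.4973 K.

ΔT = 1.5 K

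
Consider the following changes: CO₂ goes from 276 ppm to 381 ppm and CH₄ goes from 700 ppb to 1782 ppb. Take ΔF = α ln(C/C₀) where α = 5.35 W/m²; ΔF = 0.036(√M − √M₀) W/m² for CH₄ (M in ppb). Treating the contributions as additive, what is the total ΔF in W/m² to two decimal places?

ΔF = 2.29 W/m²

CO₂: 5.35 × ln(381/276) = 5.35 × ln(1.38043) = 5.35 × 0.32240 = 1.7248 W/m².
CH₄: 0.036 × (√1782 − √700) = 0.036 × (42.2137 − 26.4575) = 0.036 × 15.7562 = 0.5672 W/m².
Total ΔF = 1.7248 + 0.5672 = 2.2920 W/m².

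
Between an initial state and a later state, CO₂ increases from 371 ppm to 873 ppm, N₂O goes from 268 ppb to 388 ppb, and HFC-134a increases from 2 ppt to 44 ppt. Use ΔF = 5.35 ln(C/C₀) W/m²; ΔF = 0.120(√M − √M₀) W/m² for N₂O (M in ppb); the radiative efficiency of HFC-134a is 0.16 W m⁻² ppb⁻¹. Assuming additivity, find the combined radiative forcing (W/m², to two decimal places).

CO₂: 5.35 × ln(873/371) = 5.35 × ln(2.35310) = 5.35 × 0.85573 = 4.5782 W/m².
N₂O: 0.120 × (√388 − √268) = 0.120 × (19.6977 − 16.3707) = 0.120 × 3.3270 = 0.3992 W/m².
HFC-134a: Δ = 44 − 2 = 42 ppt = 0.042 ppb; ΔF = 0.16 × 0.042 = 0.0067 W/m².
Total ΔF = 4.5782 + 0.3992 + 0.0067 = 4.9841 W/m².

ΔF = 4.98 W/m²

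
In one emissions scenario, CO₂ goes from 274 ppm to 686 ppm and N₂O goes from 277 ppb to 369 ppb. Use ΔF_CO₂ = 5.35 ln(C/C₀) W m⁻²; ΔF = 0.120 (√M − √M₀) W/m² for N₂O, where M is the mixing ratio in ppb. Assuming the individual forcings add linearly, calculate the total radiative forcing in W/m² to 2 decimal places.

ΔF = 5.22 W/m²

CO₂: 5.35 × ln(686/274) = 5.35 × ln(2.50365) = 5.35 × 0.91775 = 4.9100 W/m².
N₂O: 0.120 × (√369 − √277) = 0.120 × (19.2094 − 16.6433) = 0.120 × 2.5661 = 0.3079 W/m².
Total ΔF = 4.9100 + 0.3079 = 5.2179 W/m².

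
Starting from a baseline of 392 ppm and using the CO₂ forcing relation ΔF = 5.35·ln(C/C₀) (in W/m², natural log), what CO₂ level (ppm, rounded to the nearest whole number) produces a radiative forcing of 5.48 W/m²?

Set 5.35 ln(C/392) = 5.48, so ln(C/392) = 5.48/5.35 = 1.02430.
Then C/392 = e^1.02430 = 2.78515, giving C = 392 × 2.78515 = 1091.78 ppm.

C ≈ 1092 ppm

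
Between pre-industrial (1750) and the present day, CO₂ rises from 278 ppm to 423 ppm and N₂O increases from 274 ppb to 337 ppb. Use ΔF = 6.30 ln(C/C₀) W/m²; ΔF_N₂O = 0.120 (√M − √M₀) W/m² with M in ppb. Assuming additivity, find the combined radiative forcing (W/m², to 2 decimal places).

CO₂: 6.30 × ln(423/278) = 6.30 × ln(1.52158) = 6.30 × 0.41975 = 2.6444 W/m².
N₂O: 0.120 × (√337 − √274) = 0.120 × (18.3576 − 16.5529) = 0.120 × 1.8047 = 0.2166 W/m².
Total ΔF = 2.6444 + 0.2166 = 2.8610 W/m².

ΔF = 2.86 W/m²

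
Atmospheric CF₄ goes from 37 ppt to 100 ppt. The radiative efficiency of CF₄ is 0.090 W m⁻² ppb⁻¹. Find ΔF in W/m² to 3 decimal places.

CF₄: Δ = 100 − 37 = 63 ppt = 0.063 ppb; ΔF = 0.090 × 0.063 = 0.0057 W/m².

ΔF = 0.006 W/m²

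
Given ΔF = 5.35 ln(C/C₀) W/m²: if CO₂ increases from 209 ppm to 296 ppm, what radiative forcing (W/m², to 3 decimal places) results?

CO₂ absorption bands are partially saturated, so forcing scales with the logarithm of the concentration ratio.
CO₂: 5.35 × ln(296/209) = 5.35 × ln(1.41627) = 5.35 × 0.34803 = 1.8620 W/m².

ΔF = 1.862 W/m²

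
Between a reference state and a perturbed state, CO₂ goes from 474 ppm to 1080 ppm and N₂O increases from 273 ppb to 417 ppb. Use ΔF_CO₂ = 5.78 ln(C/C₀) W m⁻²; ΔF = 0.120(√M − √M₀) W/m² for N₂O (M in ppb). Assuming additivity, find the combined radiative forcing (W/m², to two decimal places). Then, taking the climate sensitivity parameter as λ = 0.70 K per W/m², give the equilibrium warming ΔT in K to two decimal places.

ΔF = 5.23 W/m²; ΔT = 3.66 K

CO₂: 5.78 × ln(1080/474) = 5.78 × ln(2.27848) = 5.78 × 0.82351 = 4.7599 W/m².
N₂O: 0.120 × (√417 − √273) = 0.120 × (20.4206 − 16.5227) = 0.120 × 3.8979 = 0.4677 W/m².
Total ΔF = 4.7599 + 0.4677 = 5.2276 W/m².
ΔT = λ ΔF = 0.70 × 5.23 = 3.6610 K.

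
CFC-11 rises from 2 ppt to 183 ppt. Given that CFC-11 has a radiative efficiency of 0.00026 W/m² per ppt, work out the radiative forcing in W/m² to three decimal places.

ΔF = 0.047 W/m²

CFC-11: ΔF = 0.00026 × (183 − 2) = 0.00026 × 181 = 0.0471 W/m².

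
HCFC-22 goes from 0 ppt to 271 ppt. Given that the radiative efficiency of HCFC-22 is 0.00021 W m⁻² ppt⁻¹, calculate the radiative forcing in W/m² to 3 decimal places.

HCFC-22: ΔF = 0.00021 × (271 − 0) = 0.00021 × 271 = 0.0569 W/m².

ΔF = 0.057 W/m²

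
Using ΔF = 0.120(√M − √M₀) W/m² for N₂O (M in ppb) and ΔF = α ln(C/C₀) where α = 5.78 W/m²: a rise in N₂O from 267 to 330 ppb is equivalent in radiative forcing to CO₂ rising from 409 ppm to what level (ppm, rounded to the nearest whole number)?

C ≈ 425 ppm

N₂O forcing: 0.120 × (√330 − √267) = 0.120 × (18.1659 − 16.3401) = 0.120 × 1.8258 = 0.21910 W/m².
Set 5.78 ln(C/409) = 0.21910: ln(C/409) = 0.21910/5.78 = 0.03791, so C = 409 × e^0.03791 = 409 × 1.03864 = 424.80 ppm.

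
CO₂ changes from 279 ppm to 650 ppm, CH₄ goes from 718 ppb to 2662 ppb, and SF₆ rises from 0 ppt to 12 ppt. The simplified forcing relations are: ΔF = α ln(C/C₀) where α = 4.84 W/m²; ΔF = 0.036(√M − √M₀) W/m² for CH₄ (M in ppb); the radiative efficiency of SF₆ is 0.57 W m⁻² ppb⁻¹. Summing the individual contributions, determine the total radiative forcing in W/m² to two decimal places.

ΔF = 4.99 W/m²

CO₂: 4.84 × ln(650/279) = 4.84 × ln(2.32975) = 4.84 × 0.84576 = 4.0935 W/m².
CH₄: 0.036 × (√2662 − √718) = 0.036 × (51.5946 − 26.7955) = 0.036 × 24.7991 = 0.8928 W/m².
SF₆: Δ = 12 − 0 = 12 ppt = 0.012 ppb; ΔF = 0.57 × 0.012 = 0.0068 W/m².
Total ΔF = 4.0935 + 0.8928 + 0.0068 = 4.9931 W/m².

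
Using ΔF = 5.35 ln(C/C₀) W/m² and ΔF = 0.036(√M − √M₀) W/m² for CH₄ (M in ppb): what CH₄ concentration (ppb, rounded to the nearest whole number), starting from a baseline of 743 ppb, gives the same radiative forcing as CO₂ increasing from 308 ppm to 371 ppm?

CO₂ forcing: 5.35 × ln(371/308) = 5.35 × 0.186102 = 0.99565 W/m².
Set 0.036(√M − √743) = 0.99565: √M = 0.99565/0.036 + √743 = 27.6569 + 27.2580 = 54.9149.
M = (54.9149)² = 3015.65 ppb.

M ≈ 3016 ppb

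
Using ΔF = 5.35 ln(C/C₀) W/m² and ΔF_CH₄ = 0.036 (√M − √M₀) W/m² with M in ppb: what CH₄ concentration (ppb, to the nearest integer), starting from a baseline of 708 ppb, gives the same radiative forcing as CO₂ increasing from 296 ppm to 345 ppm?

M ≈ 2438 ppb

CO₂ forcing: 5.35 × ln(345/296) = 5.35 × 0.153185 = 0.81954 W/m².
Set 0.036(√M − √708) = 0.81954: √M = 0.81954/0.036 + √708 = 22.7650 + 26.6083 = 49.3733.
M = (49.3733)² = 2437.72 ppb.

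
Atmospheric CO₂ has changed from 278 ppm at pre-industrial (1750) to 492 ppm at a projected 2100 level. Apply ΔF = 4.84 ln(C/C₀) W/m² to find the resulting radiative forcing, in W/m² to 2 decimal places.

CO₂: 4.84 × ln(492/278) = 4.84 × ln(1.76978) = 4.84 × 0.57086 = 2.7630 W/m².

ΔF = 2.76 W/m²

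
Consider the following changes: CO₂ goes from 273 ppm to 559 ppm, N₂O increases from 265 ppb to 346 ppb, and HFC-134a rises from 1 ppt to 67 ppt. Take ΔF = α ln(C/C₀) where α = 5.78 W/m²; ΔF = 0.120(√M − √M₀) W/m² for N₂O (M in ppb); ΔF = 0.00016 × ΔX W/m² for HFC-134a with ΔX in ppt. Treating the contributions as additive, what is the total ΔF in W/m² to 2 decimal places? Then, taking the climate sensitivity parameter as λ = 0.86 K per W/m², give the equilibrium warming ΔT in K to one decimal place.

ΔF = 4.43 W/m²; ΔT = 3.8 K

CO₂: 5.78 × ln(559/273) = 5.78 × ln(2.04762) = 5.78 × 0.71668 = 4.1424 W/m².
N₂O: 0.120 × (√346 − √265) = 0.120 × (18.6011 − 16.2788) = 0.120 × 2.3223 = 0.2787 W/m².
HFC-134a: ΔF = 0.00016 × (67 − 1) = 0.00016 × 66 = 0.0106 W/m².
Total ΔF = 4.1424 + 0.2787 + 0.0106 = 4.4317 W/m².
ΔT = λ ΔF = 0.86 × 4.43 = 3.8098 K.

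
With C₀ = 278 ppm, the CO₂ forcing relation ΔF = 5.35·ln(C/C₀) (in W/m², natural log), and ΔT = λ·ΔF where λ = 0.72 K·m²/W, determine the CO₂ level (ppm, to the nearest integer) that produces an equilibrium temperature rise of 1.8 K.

Required forcing: ΔF = ΔT/λ = 1.8/0.72 = 2.5000 W/m².
Then ln(C/278) = ΔF/5.35 = 2.5000/5.35 = 0.46729.
So C = 278 × e^0.46729 = 278 × 1.59566 = 443.59 ppm.

C ≈ 444 ppm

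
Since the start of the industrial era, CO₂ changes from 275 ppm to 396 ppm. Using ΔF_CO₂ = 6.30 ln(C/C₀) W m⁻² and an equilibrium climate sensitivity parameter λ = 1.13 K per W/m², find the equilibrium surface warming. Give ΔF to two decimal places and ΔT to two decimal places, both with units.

CO₂: 6.30 × ln(396/275) = 6.30 × ln(1.44000) = 6.30 × 0.36464 = 2.2972 W/m².
ΔT = λ ΔF = 1.13 × 2.30 = 2.5990 K.

ΔF = 2.30 W/m²; ΔT = 2.60 K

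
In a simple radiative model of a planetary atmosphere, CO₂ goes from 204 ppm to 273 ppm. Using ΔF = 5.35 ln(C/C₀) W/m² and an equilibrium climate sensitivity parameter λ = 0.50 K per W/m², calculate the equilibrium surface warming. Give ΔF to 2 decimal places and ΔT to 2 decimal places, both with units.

ΔF = 1.56 W/m²; ΔT = 0.78 K

CO₂: 5.35 × ln(273/204) = 5.35 × ln(1.33824) = 5.35 × 0.29136 = 1.5588 W/m².
ΔT = λ ΔF = 0.50 × 1.56 = 0.7800 K.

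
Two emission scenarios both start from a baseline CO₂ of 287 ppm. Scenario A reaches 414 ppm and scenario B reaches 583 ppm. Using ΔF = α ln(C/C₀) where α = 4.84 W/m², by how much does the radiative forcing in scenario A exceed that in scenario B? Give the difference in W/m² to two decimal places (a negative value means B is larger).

ΔF_A = 4.84 ln(414/287) = 4.84 × 0.36638 = 1.7733 W/m².
ΔF_B = 4.84 ln(583/287) = 4.84 × 0.70870 = 3.4301 W/m².
Difference: 1.7733 − 3.4301 = -1.6568 W/m².

ΔF_A − ΔF_B = -1.66 W/m²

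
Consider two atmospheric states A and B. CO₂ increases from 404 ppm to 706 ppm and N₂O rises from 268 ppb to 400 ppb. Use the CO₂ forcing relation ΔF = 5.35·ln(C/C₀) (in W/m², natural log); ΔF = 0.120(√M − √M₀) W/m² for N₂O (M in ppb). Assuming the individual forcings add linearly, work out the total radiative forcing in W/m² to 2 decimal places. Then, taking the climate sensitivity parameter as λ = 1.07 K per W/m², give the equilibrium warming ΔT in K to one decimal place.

CO₂: 5.35 × ln(706/404) = 5.35 × ln(1.74752) = 5.35 × 0.55820 = 2.9864 W/m².
N₂O: 0.120 × (√400 − √268) = 0.120 × (20.0000 − 16.3707) = 0.120 × 3.6293 = 0.4355 W/m².
Total ΔF = 2.9864 + 0.4355 = 3.4219 W/m².
ΔT = λ ΔF = 1.07 × 3.42 = 3.6594 K.

ΔF = 3.42 W/m²; ΔT = 3.7 K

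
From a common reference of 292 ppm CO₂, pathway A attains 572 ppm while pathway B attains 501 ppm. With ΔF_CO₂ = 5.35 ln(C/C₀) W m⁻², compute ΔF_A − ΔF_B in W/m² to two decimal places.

ΔF_A − ΔF_B = 0.71 W/m²

ΔF_A = 5.35 ln(572/292) = 5.35 × 0.67239 = 3.5973 W/m².
ΔF_B = 5.35 ln(501/292) = 5.35 × 0.53985 = 2.8882 W/m².
Difference: 3.5973 − 2.8882 = 0.7091 W/m².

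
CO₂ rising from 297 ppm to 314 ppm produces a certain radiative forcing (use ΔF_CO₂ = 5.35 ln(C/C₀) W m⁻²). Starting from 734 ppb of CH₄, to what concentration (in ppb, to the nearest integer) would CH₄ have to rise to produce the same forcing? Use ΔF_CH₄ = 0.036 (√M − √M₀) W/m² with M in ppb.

M ≈ 1251 ppb

CO₂ forcing: 5.35 × ln(314/297) = 5.35 × 0.055661 = 0.29779 W/m².
Set 0.036(√M − √734) = 0.29779: √M = 0.29779/0.036 + √734 = 8.2719 + 27.0924 = 35.3643.
M = (35.3643)² = 1250.63 ppb.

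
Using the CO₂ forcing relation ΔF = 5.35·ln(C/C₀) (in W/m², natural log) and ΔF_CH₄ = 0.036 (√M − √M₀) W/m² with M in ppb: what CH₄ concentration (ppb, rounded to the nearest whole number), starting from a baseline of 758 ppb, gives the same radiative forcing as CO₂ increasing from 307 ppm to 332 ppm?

M ≈ 1534 ppb

CO₂ forcing: 5.35 × ln(332/307) = 5.35 × 0.078287 = 0.41884 W/m².
Set 0.036(√M − √758) = 0.41884: √M = 0.41884/0.036 + √758 = 11.6344 + 27.5318 = 39.1662.
M = (39.1662)² = 1533.99 ppb.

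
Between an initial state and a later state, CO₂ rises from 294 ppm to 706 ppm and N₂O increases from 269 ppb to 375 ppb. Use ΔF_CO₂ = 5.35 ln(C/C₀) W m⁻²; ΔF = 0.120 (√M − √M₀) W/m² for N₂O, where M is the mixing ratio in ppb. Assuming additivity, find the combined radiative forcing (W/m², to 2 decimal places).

CO₂: 5.35 × ln(706/294) = 5.35 × ln(2.40136) = 5.35 × 0.87604 = 4.6868 W/m².
N₂O: 0.120 × (√375 − √269) = 0.120 × (19.3649 − 16.4012) = 0.120 × 2.9637 = 0.3556 W/m².
Total ΔF = 4.6868 + 0.3556 = 5.0424 W/m².

ΔF = 5.04 W/m²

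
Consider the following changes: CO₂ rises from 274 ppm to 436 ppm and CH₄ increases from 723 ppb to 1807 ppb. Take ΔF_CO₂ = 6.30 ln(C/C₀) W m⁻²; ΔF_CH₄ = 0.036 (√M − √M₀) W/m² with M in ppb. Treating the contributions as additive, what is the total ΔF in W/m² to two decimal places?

CO₂: 6.30 × ln(436/274) = 6.30 × ln(1.59124) = 6.30 × 0.46451 = 2.9264 W/m².
CH₄: 0.036 × (√1807 − √723) = 0.036 × (42.5088 − 26.8887) = 0.036 × 15.6201 = 0.5623 W/m².
Total ΔF = 2.9264 + 0.5623 = 3.4887 W/m².

ΔF = 3.49 W/m²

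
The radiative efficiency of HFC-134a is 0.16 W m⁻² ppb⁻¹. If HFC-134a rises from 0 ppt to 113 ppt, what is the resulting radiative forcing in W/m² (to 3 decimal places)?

HFC-134a: Δ = 113 − 0 = 113 ppt = 0.113 ppb; ΔF = 0.16 × 0.113 = 0.0181 W/m².

ΔF = 0.018 W/m²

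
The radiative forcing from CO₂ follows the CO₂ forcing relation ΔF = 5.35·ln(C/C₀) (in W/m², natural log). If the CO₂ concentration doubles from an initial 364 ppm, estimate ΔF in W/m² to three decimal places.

ΔF = 3.708 W/m²

ΔF = 5.35 × ln(2) = 5.35 × 0.69315 = 3.7084 W/m².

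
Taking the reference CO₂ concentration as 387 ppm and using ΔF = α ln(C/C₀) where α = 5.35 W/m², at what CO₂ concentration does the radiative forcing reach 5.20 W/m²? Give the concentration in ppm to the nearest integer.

C ≈ 1023 ppm

Set 5.35 ln(C/387) = 5.20, so ln(C/387) = 5.20/5.35 = 0.97196.
Then C/387 = e^0.97196 = 2.64312, giving C = 387 × 2.64312 = 1022.89 ppm.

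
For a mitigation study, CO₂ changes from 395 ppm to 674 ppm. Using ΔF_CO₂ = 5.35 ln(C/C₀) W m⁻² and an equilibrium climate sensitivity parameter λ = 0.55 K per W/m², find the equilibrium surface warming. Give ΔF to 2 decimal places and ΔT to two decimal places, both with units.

CO₂: 5.35 × ln(674/395) = 5.35 × ln(1.70633) = 5.35 × 0.53434 = 2.8587 W/m².
ΔT = λ ΔF = 0.55 × 2.86 = 1.5730 K.

ΔF = 2.86 W/m²; ΔT = 1.57 K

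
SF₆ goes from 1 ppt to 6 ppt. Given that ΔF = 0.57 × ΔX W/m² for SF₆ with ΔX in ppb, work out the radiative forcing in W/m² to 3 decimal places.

SF₆: Δ = 6 − 1 = 5 ppt = 0.005 ppb; ΔF = 0.57 × 0.005 = 0.0029 W/m².

ΔF = 0.003 W/m²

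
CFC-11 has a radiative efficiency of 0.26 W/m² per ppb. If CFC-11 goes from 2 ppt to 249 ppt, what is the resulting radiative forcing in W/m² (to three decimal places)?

ΔF = 0.064 W/m²

CFC-11: Δ = 249 − 2 = 247 ppt = 0.247 ppb; ΔF = 0.26 × 0.247 = 0.0642 W/m².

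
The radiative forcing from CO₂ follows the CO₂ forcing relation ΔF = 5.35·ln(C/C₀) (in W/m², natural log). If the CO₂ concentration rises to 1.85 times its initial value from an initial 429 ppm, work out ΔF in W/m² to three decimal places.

ΔF = 3.291 W/m²

ΔF = 5.35 × ln(1.85) = 5.35 × 0.61519 = 3.2913 W/m².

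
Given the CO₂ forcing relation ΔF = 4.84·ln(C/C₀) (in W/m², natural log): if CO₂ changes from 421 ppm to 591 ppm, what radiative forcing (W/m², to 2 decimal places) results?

ΔF = 1.64 W/m²

CO₂ absorption bands are partially saturated, so forcing scales with the logarithm of the concentration ratio.
CO₂: 4.84 × ln(591/421) = 4.84 × ln(1.40380) = 4.84 × 0.33918 = 1.6416 W/m².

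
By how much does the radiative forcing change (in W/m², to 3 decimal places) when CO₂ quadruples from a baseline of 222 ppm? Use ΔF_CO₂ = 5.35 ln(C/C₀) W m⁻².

ΔF = 7.417 W/m²

Because the forcing depends only on the ratio C/C₀, the initial concentration does not enter.
ΔF = 5.35 × ln(4) = 5.35 × 1.38629 = 7.4167 W/m².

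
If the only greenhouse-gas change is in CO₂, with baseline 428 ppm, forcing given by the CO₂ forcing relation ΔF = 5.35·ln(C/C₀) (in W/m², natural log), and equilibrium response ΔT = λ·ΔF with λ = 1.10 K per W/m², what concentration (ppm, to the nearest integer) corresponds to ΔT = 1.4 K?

C ≈ 543 ppm

Required forcing: ΔF = ΔT/λ = 1.4/1.10 = 1.2727 W/m².
Then ln(C/428) = ΔF/5.35 = 1.2727/5.35 = 0.23789.
So C = 428 × e^0.23789 = 428 × 1.26857 = 542.95 ppm.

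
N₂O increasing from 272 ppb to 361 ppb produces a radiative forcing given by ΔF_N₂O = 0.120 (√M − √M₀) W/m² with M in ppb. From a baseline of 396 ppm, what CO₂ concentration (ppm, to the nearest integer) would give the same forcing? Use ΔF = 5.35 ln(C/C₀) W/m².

C ≈ 419 ppm

N₂O forcing: 0.120 × (√361 − √272) = 0.120 × (19.0000 − 16.4924) = 0.120 × 2.5076 = 0.30091 W/m².
Set 5.35 ln(C/396) = 0.30091: ln(C/396) = 0.30091/5.35 = 0.05624, so C = 396 × e^0.05624 = 396 × 1.05785 = 418.91 ppm.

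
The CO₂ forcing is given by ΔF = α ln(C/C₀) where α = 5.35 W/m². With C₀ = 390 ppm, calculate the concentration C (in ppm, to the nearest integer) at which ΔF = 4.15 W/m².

Set 5.35 ln(C/390) = 4.15, so ln(C/390) = 4.15/5.35 = 0.77570.
Then C/390 = e^0.77570 = 2.17211, giving C = 390 × 2.17211 = 847.12 ppm.

C ≈ 847 ppm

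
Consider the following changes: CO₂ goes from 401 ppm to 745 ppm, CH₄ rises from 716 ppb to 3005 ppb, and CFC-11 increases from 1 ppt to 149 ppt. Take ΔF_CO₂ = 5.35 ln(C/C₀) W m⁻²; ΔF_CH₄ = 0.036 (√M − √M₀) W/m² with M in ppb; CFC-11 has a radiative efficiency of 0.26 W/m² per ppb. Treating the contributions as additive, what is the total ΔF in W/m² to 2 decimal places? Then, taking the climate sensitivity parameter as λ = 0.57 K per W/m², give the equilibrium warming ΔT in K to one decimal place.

CO₂: 5.35 × ln(745/401) = 5.35 × ln(1.85786) = 5.35 × 0.61943 = 3.3140 W/m².
CH₄: 0.036 × (√3005 − √716) = 0.036 × (54.8179 − 26.7582) = 0.036 × 28.0597 = 1.0101 W/m².
CFC-11: Δ = 149 − 1 = 148 ppt = 0.148 ppb; ΔF = 0.26 × 0.148 = 0.0385 W/m².
Total ΔF = 3.3140 + 1.0101 + 0.0385 = 4.3626 W/m².
ΔT = λ ΔF = 0.57 × 4.36 = 2.4852 K.

ΔF = 4.36 W/m²; ΔT = 2.5 K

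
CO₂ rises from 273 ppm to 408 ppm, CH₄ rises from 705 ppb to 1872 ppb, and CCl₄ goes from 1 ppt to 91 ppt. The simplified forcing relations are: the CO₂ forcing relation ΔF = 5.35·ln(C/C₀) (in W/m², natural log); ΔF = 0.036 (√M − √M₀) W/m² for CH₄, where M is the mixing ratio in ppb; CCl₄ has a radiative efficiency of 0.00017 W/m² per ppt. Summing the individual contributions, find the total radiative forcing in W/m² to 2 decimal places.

ΔF = 2.77 W/m²

CO₂: 5.35 × ln(408/273) = 5.35 × ln(1.49451) = 5.35 × 0.40180 = 2.1496 W/m².
CH₄: 0.036 × (√1872 − √705) = 0.036 × (43.2666 − 26.5518) = 0.036 × 16.7148 = 0.6017 W/m².
CCl₄: ΔF = 0.00017 × (91 − 1) = 0.00017 × 90 = 0.0153 W/m².
Total ΔF = 2.1496 + 0.6017 + 0.0153 = 2.7666 W/m².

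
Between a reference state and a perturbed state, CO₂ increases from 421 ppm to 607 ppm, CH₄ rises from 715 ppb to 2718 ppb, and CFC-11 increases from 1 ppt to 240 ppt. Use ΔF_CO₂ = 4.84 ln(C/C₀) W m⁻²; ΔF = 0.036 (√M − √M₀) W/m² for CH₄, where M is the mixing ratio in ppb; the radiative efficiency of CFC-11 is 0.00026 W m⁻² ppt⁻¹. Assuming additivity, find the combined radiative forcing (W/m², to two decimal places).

CO₂: 4.84 × ln(607/421) = 4.84 × ln(1.44181) = 4.84 × 0.36590 = 1.7710 W/m².
CH₄: 0.036 × (√2718 − √715) = 0.036 × (52.1344 − 26.7395) = 0.036 × 25.3949 = 0.9142 W/m².
CFC-11: ΔF = 0.00026 × (240 − 1) = 0.00026 × 239 = 0.0621 W/m².
Total ΔF = 1.7710 + 0.9142 + 0.0621 = 2.7473 W/m².

ΔF = 2.75 W/m²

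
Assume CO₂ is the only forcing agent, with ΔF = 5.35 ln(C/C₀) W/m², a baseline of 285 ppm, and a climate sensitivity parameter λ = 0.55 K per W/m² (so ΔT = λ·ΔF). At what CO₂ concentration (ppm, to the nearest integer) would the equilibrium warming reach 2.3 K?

Required forcing: ΔF = ΔT/λ = 2.3/0.55 = 4.1818 W/m².
Then ln(C/285) = ΔF/5.35 = 4.1818/5.35 = 0.78164.
So C = 285 × e^0.78164 = 285 × 2.18505 = 622.74 ppm.

C ≈ 623 ppm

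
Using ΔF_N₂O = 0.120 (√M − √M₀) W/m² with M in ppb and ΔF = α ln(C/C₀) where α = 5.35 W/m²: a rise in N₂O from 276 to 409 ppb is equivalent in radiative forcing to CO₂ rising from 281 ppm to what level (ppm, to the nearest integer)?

N₂O forcing: 0.120 × (√409 − √276) = 0.120 × (20.2237 − 16.6132) = 0.120 × 3.6105 = 0.43326 W/m².
Set 5.35 ln(C/281) = 0.43326: ln(C/281) = 0.43326/5.35 = 0.08098, so C = 281 × e^0.08098 = 281 × 1.08435 = 304.70 ppm.

C ≈ 305 ppm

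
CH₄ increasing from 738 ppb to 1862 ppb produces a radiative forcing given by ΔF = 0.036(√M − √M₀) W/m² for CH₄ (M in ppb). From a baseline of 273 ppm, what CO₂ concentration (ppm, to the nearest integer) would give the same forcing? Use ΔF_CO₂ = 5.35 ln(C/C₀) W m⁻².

CH₄ forcing: 0.036 × (√1862 − √738) = 0.036 × (43.1509 − 27.1662) = 0.036 × 15.9847 = 0.57545 W/m².
Set 5.35 ln(C/273) = 0.57545: ln(C/273) = 0.57545/5.35 = 0.10756, so C = 273 × e^0.10756 = 273 × 1.11356 = 304.00 ppm.

C ≈ 304 ppm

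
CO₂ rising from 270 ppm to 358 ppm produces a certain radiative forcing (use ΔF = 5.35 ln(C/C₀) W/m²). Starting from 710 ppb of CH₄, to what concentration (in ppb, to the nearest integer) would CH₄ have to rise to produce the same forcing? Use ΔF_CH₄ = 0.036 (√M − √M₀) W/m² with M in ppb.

M ≈ 4702 ppb

CO₂ forcing: 5.35 × ln(358/270) = 5.35 × 0.282111 = 1.50929 W/m².
Set 0.036(√M − √710) = 1.50929: √M = 1.50929/0.036 + √710 = 41.9247 + 26.6458 = 68.5705.
M = (68.5705)² = 4701.91 ppb.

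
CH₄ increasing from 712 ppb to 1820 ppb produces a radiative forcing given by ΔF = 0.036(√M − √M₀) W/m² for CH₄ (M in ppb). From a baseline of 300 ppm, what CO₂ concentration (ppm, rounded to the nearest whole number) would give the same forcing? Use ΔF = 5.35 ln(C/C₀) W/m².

C ≈ 334 ppm

CH₄ forcing: 0.036 × (√1820 − √712) = 0.036 × (42.6615 − 26.6833) = 0.036 × 15.9782 = 0.57522 W/m².
Set 5.35 ln(C/300) = 0.57522: ln(C/300) = 0.57522/5.35 = 0.10752, so C = 300 × e^0.10752 = 300 × 1.11351 = 334.05 ppm.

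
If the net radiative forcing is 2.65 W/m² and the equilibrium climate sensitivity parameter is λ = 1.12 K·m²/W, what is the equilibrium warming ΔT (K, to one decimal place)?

ΔT = 3.0 K

ΔT = λ ΔF = 1.12 × 2.65 = 2.9680 K.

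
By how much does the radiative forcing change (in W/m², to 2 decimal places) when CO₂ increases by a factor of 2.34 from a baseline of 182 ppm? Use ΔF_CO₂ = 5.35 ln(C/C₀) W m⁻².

Because the forcing depends only on the ratio C/C₀, the initial concentration does not enter.
ΔF = 5.35 × ln(2.34) = 5.35 × 0.85015 = 4.5483 W/m².

ΔF = 4.55 W/m²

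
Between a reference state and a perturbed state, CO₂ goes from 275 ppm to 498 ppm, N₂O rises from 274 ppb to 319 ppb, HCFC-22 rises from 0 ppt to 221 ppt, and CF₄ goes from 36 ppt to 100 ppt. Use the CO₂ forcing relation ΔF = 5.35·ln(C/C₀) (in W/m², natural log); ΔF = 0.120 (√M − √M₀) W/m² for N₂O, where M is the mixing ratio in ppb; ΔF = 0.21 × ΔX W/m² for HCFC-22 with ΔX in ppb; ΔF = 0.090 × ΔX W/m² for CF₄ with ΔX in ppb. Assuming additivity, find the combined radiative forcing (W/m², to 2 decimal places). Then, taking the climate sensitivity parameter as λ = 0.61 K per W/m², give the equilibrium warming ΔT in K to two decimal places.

ΔF = 3.39 W/m²; ΔT = 2.07 K

CO₂: 5.35 × ln(498/275) = 5.35 × ln(1.81091) = 5.35 × 0.59383 = 3.1770 W/m².
N₂O: 0.120 × (√319 − √274) = 0.120 × (17.8606 − 16.5529) = 0.120 × 1.3077 = 0.1569 W/m².
HCFC-22: Δ = 221 − 0 = 221 ppt = 0.221 ppb; ΔF = 0.21 × 0.221 = 0.0464 W/m².
CF₄: Δ = 100 − 36 = 64 ppt = 0.064 ppb; ΔF = 0.090 × 0.064 = 0.0058 W/m².
Total ΔF = 3.1770 + 0.1569 + 0.0464 + 0.0058 = 3.3861 W/m².
ΔT = λ ΔF = 0.61 × 3.39 = 2.0679 K.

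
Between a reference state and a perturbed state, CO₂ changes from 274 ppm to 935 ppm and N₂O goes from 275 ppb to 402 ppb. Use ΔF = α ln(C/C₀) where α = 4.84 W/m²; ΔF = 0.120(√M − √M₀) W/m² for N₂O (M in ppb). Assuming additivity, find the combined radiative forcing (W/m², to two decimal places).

CO₂: 4.84 × ln(935/274) = 4.84 × ln(3.41241) = 4.84 × 1.22742 = 5.9407 W/m².
N₂O: 0.120 × (√402 − √275) = 0.120 × (20.0499 − 16.5831) = 0.120 × 3.4668 = 0.4160 W/m².
Total ΔF = 5.9407 + 0.4160 = 6.3567 W/m².

ΔF = 6.36 W/m²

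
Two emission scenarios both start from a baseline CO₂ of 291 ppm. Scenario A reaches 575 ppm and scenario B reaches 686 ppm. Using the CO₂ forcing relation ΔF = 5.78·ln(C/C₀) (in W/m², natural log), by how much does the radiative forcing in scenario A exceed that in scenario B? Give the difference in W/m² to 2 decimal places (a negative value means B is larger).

ΔF_A − ΔF_B = -1.02 W/m²

ΔF_A = 5.78 ln(575/291) = 5.78 × 0.68105 = 3.9365 W/m².
ΔF_B = 5.78 ln(686/291) = 5.78 × 0.85755 = 4.9566 W/m².
Difference: 3.9365 − 4.9566 = -1.0201 W/m².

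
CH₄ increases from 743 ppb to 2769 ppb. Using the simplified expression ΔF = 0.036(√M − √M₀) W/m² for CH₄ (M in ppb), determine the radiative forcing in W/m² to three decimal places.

ΔF = 0.913 W/m²

CH₄: 0.036 × (√2769 − √743) = 0.036 × (52.6213 − 27.2580) = 0.036 × 25.3633 = 0.9131 W/m².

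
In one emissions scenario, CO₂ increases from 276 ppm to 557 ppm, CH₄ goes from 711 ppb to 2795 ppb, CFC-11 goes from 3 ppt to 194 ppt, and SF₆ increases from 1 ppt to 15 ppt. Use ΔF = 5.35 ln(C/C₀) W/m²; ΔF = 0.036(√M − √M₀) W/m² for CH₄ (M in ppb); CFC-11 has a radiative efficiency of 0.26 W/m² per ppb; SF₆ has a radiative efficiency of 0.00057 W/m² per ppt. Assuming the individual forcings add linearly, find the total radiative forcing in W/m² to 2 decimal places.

ΔF = 4.76 W/m²

CO₂: 5.35 × ln(557/276) = 5.35 × ln(2.01812) = 5.35 × 0.70217 = 3.7566 W/m².
CH₄: 0.036 × (√2795 − √711) = 0.036 × (52.8678 − 26.6646) = 0.036 × 26.2032 = 0.9433 W/m².
CFC-11: Δ = 194 − 3 = 191 ppt = 0.191 ppb; ΔF = 0.26 × 0.191 = 0.0497 W/m².
SF₆: ΔF = 0.00057 × (15 − 1) = 0.00057 × 14 = 0.0080 W/m².
Total ΔF = 3.7566 + 0.9433 + 0.0497 + 0.0080 = 4.7576 W/m².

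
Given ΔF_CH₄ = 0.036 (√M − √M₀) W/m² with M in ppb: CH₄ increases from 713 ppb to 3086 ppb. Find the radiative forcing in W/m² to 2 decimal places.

ΔF = 1.04 W/m²

CH₄: 0.036 × (√3086 − √713) = 0.036 × (55.5518 − 26.7021) = 0.036 × 28.8497 = 1.0386 W/m².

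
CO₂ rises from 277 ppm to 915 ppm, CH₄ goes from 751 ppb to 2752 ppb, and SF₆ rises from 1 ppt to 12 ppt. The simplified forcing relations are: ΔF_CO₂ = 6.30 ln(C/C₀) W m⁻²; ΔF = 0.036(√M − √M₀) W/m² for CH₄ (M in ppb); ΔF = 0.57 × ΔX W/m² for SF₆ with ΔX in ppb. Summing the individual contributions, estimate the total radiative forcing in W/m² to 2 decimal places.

ΔF = 8.44 W/m²

CO₂: 6.30 × ln(915/277) = 6.30 × ln(3.30325) = 6.30 × 1.19491 = 7.5279 W/m².
CH₄: 0.036 × (√2752 − √751) = 0.036 × (52.4595 − 27.4044) = 0.036 × 25.0551 = 0.9020 W/m².
SF₆: Δ = 12 − 1 = 11 ppt = 0.011 ppb; ΔF = 0.57 × 0.011 = 0.0063 W/m².
Total ΔF = 7.5279 + 0.9020 + 0.0063 = 8.4362 W/m².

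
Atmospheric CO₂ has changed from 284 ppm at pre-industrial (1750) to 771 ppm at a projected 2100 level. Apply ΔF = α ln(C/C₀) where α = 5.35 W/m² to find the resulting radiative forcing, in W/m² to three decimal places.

ΔF = 5.343 W/m²

CO₂: 5.35 × ln(771/284) = 5.35 × ln(2.71479) = 5.35 × 0.99871 = 5.3431 W/m².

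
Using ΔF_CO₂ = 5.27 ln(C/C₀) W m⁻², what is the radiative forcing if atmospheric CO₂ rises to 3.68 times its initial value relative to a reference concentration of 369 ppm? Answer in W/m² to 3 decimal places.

Because the forcing depends only on the ratio C/C₀, the initial concentration does not enter.
ΔF = 5.27 × ln(3.68) = 5.27 × 1.30291 = 6.8663 W/m².

ΔF = 6.866 W/m²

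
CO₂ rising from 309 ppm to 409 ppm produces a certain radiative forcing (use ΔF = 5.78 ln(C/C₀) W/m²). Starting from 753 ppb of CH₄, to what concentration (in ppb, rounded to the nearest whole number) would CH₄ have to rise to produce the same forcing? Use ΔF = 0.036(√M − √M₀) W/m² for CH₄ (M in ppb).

M ≈ 5250 ppb

CO₂ forcing: 5.78 × ln(409/309) = 5.78 × 0.280374 = 1.62056 W/m².
Set 0.036(√M − √753) = 1.62056: √M = 1.62056/0.036 + √753 = 45.0156 + 27.4408 = 72.4564.
M = (72.4564)² = 5249.93 ppb.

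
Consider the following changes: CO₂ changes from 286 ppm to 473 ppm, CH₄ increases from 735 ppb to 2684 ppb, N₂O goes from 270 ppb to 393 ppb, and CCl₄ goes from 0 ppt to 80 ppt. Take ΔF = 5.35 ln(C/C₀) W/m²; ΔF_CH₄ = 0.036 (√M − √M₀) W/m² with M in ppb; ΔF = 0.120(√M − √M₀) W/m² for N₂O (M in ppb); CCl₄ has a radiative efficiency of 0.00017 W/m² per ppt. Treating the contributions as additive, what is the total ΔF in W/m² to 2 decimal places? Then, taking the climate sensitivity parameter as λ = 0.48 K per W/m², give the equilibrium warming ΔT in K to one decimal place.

ΔF = 4.00 W/m²; ΔT = 1.9 K

CO₂: 5.35 × ln(473/286) = 5.35 × ln(1.65385) = 5.35 × 0.50311 = 2.6916 W/m².
CH₄: 0.036 × (√2684 − √735) = 0.036 × (51.8073 − 27.1109) = 0.036 × 24.6964 = 0.8891 W/m².
N₂O: 0.120 × (√393 − √270) = 0.120 × (19.8242 − 16.4317) = 0.120 × 3.3925 = 0.4071 W/m².
CCl₄: ΔF = 0.00017 × (80 − 0) = 0.00017 × 80 = 0.0136 W/m².
Total ΔF = 2.6916 + 0.8891 + 0.4071 + 0.0136 = 4.0014 W/m².
ΔT = λ ΔF = 0.48 × 4.00 = 1.9200 K.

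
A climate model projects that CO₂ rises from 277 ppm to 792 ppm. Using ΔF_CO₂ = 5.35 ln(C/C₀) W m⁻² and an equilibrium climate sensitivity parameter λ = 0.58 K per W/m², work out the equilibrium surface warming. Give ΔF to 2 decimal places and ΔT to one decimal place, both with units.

CO₂: 5.35 × ln(792/277) = 5.35 × ln(2.85921) = 5.35 × 1.05055 = 5.6204 W/m².
ΔT = λ ΔF = 0.58 × 5.62 = 3.2596 K.

ΔF = 5.62 W/m²; ΔT = 3.3 K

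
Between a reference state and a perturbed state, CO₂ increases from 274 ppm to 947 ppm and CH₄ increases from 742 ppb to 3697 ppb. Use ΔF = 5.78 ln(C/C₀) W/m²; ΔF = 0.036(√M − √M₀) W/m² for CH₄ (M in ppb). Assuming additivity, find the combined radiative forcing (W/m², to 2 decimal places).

CO₂: 5.78 × ln(947/274) = 5.78 × ln(3.45620) = 5.78 × 1.24017 = 7.1682 W/m².
CH₄: 0.036 × (√3697 − √742) = 0.036 × (60.8030 − 27.2397) = 0.036 × 33.5633 = 1.2083 W/m².
Total ΔF = 7.1682 + 1.2083 = 8.3765 W/m².

ΔF = 8.38 W/m²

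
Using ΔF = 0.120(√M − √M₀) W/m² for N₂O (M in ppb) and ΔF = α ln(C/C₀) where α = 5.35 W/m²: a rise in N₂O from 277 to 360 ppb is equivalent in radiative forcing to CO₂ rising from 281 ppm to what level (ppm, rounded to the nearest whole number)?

C ≈ 296 ppm

N₂O forcing: 0.120 × (√360 − √277) = 0.120 × (18.9737 − 16.6433) = 0.120 × 2.3304 = 0.27965 W/m².
Set 5.35 ln(C/281) = 0.27965: ln(C/281) = 0.27965/5.35 = 0.05227, so C = 281 × e^0.05227 = 281 × 1.05366 = 296.08 ppm.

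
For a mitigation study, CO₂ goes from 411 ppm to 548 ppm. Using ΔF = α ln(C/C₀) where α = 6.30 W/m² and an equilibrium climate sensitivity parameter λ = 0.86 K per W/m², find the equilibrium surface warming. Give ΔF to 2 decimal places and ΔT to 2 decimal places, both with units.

CO₂: 6.30 × ln(548/411) = 6.30 × ln(1.33333) = 6.30 × 0.28768 = 1.8124 W/m².
ΔT = λ ΔF = 0.86 × 1.81 = 1.5566 K.

ΔF = 1.81 W/m²; ΔT = 1.56 K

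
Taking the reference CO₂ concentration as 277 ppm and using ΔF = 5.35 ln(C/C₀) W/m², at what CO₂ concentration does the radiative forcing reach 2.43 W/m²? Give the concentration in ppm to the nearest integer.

C ≈ 436 ppm

Set 5.35 ln(C/277) = 2.43, so ln(C/277) = 2.43/5.35 = 0.45421.
Then C/277 = e^0.45421 = 1.57493, giving C = 277 × 1.57493 = 436.26 ppm.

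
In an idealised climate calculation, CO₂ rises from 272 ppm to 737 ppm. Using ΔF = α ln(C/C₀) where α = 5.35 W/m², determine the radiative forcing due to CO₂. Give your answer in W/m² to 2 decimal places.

CO₂ absorption bands are partially saturated, so forcing scales with the logarithm of the concentration ratio.
CO₂: 5.35 × ln(737/272) = 5.35 × ln(2.70956) = 5.35 × 0.99679 = 5.3328 W/m².

ΔF = 5.33 W/m²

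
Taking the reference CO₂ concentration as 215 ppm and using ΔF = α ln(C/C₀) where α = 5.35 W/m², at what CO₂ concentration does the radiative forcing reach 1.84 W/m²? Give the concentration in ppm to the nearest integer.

C ≈ 303 ppm

Set 5.35 ln(C/215) = 1.84, so ln(C/215) = 1.84/5.35 = 0.34393.
Then C/215 = e^0.34393 = 1.41048, giving C = 215 × 1.41048 = 303.25 ppm.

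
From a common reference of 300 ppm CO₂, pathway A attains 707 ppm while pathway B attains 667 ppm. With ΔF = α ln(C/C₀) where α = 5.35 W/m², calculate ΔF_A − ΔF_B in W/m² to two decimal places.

ΔF_A = 5.35 ln(707/300) = 5.35 × 0.85725 = 4.5863 W/m².
ΔF_B = 5.35 ln(667/300) = 5.35 × 0.79901 = 4.2747 W/m².
Difference: 4.5863 − 4.2747 = 0.3116 W/m².
(Equivalently, ΔF_A − ΔF_B = 5.35 ln(707/667) = 5.35 × 0.05824 = 0.3116 W/m².)

ΔF_A − ΔF_B = 0.31 W/m²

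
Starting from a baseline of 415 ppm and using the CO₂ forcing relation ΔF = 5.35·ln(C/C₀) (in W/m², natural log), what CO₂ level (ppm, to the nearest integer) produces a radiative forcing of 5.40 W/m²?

C ≈ 1139 ppm

Set 5.35 ln(C/415) = 5.40, so ln(C/415) = 5.40/5.35 = 1.00935.
Then C/415 = e^1.00935 = 2.74382, giving C = 415 × 2.74382 = 1138.69 ppm.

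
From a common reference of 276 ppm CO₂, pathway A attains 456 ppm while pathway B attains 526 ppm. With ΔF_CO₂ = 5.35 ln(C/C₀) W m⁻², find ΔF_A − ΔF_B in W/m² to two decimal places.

ΔF_A − ΔF_B = -0.76 W/m²

ΔF_A = 5.35 ln(456/276) = 5.35 × 0.50209 = 2.6862 W/m².
ΔF_B = 5.35 ln(526/276) = 5.35 × 0.64490 = 3.4502 W/m².
Difference: 2.6862 − 3.4502 = -0.7640 W/m².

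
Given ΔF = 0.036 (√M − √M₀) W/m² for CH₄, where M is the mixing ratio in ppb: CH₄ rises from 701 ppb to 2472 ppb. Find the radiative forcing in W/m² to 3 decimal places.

CH₄: 0.036 × (√2472 − √701) = 0.036 × (49.7192 − 26.4764) = 0.036 × 23.2428 = 0.8367 W/m².

ΔF = 0.837 W/m²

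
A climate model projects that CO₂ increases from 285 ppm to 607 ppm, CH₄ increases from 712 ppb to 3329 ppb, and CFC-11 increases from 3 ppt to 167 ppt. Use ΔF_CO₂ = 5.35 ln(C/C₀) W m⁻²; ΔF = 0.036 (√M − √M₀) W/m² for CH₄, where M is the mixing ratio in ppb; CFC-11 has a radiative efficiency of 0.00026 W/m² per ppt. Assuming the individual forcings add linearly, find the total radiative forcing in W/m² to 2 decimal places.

CO₂: 5.35 × ln(607/285) = 5.35 × ln(2.12982) = 5.35 × 0.75604 = 4.0448 W/m².
CH₄: 0.036 × (√3329 − √712) = 0.036 × (57.6975 − 26.6833) = 0.036 × 31.0142 = 1.1165 W/m².
CFC-11: ΔF = 0.00026 × (167 − 3) = 0.00026 × 164 = 0.0426 W/m².
Total ΔF = 4.0448 + 1.1165 + 0.0426 = 5.2039 W/m².

ΔF = 5.20 W/m²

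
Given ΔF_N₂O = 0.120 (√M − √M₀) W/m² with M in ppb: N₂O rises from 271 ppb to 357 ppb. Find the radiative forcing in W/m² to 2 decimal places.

N₂O: 0.120 × (√357 − √271) = 0.120 × (18.8944 − 16.4621) = 0.120 × 2.4323 = 0.2919 W/m².

ΔF = 0.29 W/m²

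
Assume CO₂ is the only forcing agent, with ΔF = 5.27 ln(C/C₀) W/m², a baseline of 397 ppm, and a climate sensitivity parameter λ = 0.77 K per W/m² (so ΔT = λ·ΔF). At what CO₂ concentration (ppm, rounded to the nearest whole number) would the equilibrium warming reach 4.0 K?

C ≈ 1064 ppm

Required forcing: ΔF = ΔT/λ = 4.0/0.77 = 5.1948 W/m².
Then ln(C/397) = ΔF/5.27 = 5.1948/5.27 = 0.98573.
So C = 397 × e^0.98573 = 397 × 2.67977 = 1063.87 ppm.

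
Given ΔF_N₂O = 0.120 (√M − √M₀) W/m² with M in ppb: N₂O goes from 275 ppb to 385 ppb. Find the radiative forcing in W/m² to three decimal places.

N₂O: 0.120 × (√385 − √275) = 0.120 × (19.6214 − 16.5831) = 0.120 × 3.0383 = 0.3646 W/m².

ΔF = 0.365 W/m²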